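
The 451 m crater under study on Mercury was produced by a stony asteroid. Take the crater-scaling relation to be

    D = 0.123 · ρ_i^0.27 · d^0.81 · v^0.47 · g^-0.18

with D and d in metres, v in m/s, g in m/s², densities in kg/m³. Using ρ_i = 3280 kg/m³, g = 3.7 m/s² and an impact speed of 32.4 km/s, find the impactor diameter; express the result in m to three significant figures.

Rearranging for d: d = [D / (0.123 · 3280^0.27 · 32400^0.47 · 3.7^-0.18)]^(1/0.81).
3280^0.27 = 8.898
32400^0.47 = 131.8
3.7^-0.18 = 0.7902
Denominator = 0.123 × 8.898 × 131.8 × 0.7902 = 114.0
D / 114.0 = 451 / 114.0 = 3.956
d = 3.956^(1/0.81) = 3.956^1.2346 = 5.462 m

d ≈ 5.46 m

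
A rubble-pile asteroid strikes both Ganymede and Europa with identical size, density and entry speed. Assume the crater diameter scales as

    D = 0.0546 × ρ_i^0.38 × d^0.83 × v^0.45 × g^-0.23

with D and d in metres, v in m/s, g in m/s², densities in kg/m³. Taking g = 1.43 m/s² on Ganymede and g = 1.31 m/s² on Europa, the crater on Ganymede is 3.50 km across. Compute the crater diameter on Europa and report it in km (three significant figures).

D ≈ 3.57 km

All impactor-dependent factors cancel in the ratio, leaving D_Europa/D_Ganymede = (g_Europa/g_Ganymede)^-0.23.
(1.31/1.43)^-0.23 = 0.9161^-0.23 = 1.020
D_Europa = 1.020 × 3.50 km = 3.57 km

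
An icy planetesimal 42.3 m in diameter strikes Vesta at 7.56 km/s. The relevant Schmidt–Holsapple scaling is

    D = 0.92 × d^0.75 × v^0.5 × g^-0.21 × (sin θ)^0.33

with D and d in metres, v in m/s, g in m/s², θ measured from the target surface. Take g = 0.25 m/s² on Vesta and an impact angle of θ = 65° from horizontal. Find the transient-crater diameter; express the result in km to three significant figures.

D ≈ 1.72 km

In SI units: v = 7560 m/s.
d^0.75 = 42.3^0.75 = 16.59
v^0.5 = 7560^0.5 = 86.95
g^-0.21 = 0.25^-0.21 = 1.338
(sin 65°)^0.33 = 0.9063^0.33 = 0.9681
D = 0.92 × 16.59 × 86.95 × 1.338 × 0.9681 = 1719 m
   = 1.719 km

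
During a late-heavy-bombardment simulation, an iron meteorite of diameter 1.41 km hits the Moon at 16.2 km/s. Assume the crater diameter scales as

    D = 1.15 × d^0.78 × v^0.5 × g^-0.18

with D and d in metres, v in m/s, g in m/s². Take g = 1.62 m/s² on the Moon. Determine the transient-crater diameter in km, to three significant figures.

D ≈ 38.4 km

In SI units: d = 1410 m, v = 16200 m/s.
d^0.78 = 1410^0.78 = 286.0
v^0.5 = 16200^0.5 = 127.3
g^-0.18 = 1.62^-0.18 = 0.9168
D = 1.15 × 286.0 × 127.3 × 0.9168 = 38385 m
   = 38.39 km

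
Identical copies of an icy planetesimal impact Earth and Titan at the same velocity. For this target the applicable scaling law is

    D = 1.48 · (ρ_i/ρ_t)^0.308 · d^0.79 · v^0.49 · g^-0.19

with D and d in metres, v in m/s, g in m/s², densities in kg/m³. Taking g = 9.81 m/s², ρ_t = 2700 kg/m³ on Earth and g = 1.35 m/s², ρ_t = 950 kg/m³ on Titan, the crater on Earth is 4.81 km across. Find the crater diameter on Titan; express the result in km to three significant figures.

The impactor-only factors (d, v, ρ_i) cancel in the ratio, leaving D_Titan/D_Earth = (g_Titan/g_Earth)^-0.19 · (ρ_t,Earth/ρ_t,Titan)^0.308.
(1.35/9.81)^-0.19 = 0.1376^-0.19 = 1.458
(2700/950)^0.308 = 2.842^0.308 = 1.379
Ratio = 1.458 × 1.379 = 2.011
D_Titan = 2.011 × 4.81 km = 9.67 km

D ≈ 9.67 km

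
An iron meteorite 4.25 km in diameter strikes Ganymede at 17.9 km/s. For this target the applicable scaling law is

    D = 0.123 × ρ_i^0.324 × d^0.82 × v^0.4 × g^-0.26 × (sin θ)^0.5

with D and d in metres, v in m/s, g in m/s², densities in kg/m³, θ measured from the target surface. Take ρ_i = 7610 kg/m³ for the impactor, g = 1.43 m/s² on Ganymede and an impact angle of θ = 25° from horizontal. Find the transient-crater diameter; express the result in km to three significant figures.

D ≈ 62.6 km

In SI units: d = 4250 m, v = 17900 m/s.
ρ_i^0.324 = 7610^0.324 = 18.10
d^0.82 = 4250^0.82 = 944.7
v^0.4 = 17900^0.4 = 50.25
g^-0.26 = 1.43^-0.26 = 0.9112
(sin 25°)^0.5 = 0.4226^0.5 = 0.6501
D = 0.123 × 18.10 × 944.7 × 50.25 × 0.9112 × 0.6501 = 62605 m
   = 62.60 km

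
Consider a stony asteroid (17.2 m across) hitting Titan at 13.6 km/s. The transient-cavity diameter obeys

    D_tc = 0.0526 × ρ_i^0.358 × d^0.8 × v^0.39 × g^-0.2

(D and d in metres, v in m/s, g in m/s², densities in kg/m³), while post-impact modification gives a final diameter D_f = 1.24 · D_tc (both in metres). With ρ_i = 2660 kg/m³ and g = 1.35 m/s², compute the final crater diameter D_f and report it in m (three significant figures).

D_f ≈ 412 m

v = 13600 m/s.
ρ_i^0.358 = 2660^0.358 = 16.83
d^0.8 = 17.2^0.8 = 9.737
v^0.39 = 13600^0.39 = 40.93
g^-0.2 = 1.35^-0.2 = 0.9417
D_tc = 0.0526 × 16.83 × 9.737 × 40.93 × 0.9417 = 332.2 m
D_f = 1.24 × 332.2 = 411.9 m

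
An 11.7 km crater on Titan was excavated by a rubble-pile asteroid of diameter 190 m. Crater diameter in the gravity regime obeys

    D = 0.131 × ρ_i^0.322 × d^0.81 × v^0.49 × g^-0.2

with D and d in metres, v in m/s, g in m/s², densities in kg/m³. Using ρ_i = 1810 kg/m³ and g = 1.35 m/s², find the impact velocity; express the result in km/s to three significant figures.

Rearranging for v: v = [D / (0.131 · 1810^0.322 · 190^0.81 · 1.35^-0.2)]^(1/0.49).
D = 11700 m.
1810^0.322 = 11.19
190^0.81 = 70.11
1.35^-0.2 = 0.9417
Denominator = 0.131 × 11.19 × 70.11 × 0.9417 = 96.78
D / 96.78 = 11700 / 96.78 = 120.9
v = 120.9^(1/0.49) = 120.9^2.0408 = 17775 m/s

v ≈ 17.8 km/s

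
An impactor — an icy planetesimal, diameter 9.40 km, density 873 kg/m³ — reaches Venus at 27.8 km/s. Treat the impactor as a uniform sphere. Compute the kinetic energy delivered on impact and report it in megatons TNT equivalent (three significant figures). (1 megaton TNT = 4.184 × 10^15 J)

E ≈ 3.51 × 10^7 Mt TNT

d = 9400 m; v = 27800 m/s.
Mass m = (π/6) ρ d³ = (π/6) × 873 × (9400)³ = 3.797 × 10^14 kg
E = ½ m v² = 0.5 × 3.797 × 10^14 × (27800)² = 1.467 × 10^23 J
   = 1.467 × 10^23 / 4.184×10^15 = 3.506 × 10^7 Mt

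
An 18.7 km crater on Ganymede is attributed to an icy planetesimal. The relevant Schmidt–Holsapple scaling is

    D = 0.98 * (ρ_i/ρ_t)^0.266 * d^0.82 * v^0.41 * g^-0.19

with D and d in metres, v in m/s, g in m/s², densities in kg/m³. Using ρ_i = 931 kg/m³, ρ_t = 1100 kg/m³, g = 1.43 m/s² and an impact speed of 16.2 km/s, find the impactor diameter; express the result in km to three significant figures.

Rearranging for d: d = [D / (0.98 · (931/1100)^0.266 · 16200^0.41 · 1.43^-0.19)]^(1/0.82).
D = 18700 m.
(931/1100)^0.266 = 0.9566
16200^0.41 = 53.20
1.43^-0.19 = 0.9343
Denominator = 0.98 × 0.9566 × 53.20 × 0.9343 = 46.60
D / 46.60 = 18700 / 46.60 = 401.3
d = 401.3^(1/0.82) = 401.3^1.2195 = 1496 m

d ≈ 1.50 km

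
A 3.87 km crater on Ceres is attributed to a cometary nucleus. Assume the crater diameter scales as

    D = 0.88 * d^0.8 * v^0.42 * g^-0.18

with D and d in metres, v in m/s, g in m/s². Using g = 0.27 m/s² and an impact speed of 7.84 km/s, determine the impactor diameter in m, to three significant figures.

d ≈ 241 m

Rearranging for d: d = [D / (0.88 · 7840^0.42 · 0.27^-0.18)]^(1/0.8).
D = 3870 m.
7840^0.42 = 43.21
0.27^-0.18 = 1.266
Denominator = 0.88 × 43.21 × 1.266 = 48.14
D / 48.14 = 3870 / 48.14 = 80.39
d = 80.39^(1/0.8) = 80.39^1.25 = 240.7 m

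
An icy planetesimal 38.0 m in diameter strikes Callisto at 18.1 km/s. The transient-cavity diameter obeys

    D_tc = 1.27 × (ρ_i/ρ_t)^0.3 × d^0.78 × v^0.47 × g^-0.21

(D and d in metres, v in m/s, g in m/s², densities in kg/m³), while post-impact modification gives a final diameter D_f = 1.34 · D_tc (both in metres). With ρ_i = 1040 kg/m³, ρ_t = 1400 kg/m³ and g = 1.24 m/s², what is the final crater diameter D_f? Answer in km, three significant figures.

v = 18100 m/s.
(ρ_i/ρ_t)^0.3 = (1040/1400)^0.3 = 0.9147
d^0.78 = 38^0.78 = 17.07
v^0.47 = 18100^0.47 = 100.3
g^-0.21 = 1.24^-0.21 = 0.9558
D_tc = 1.27 × 0.9147 × 17.07 × 100.3 × 0.9558 = 1901 m
D_f = 1.34 × 1901 = 2547 m
     = 2.547 km

D_f ≈ 2.55 km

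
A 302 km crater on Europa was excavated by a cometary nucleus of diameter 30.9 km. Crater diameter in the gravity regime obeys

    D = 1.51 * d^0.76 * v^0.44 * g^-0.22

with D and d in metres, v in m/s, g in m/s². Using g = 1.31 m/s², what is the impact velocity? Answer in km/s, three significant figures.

Rearranging for v: v = [D / (1.51 · 30900^0.76 · 1.31^-0.22)]^(1/0.44).
D = 302000 m.
30900^0.76 = 2584
1.31^-0.22 = 0.9423
Denominator = 1.51 × 2584 × 0.9423 = 3677
D / 3677 = 302000 / 3677 = 82.13
v = 82.13^(1/0.44) = 82.13^2.2727 = 22443 m/s

v ≈ 22.4 km/s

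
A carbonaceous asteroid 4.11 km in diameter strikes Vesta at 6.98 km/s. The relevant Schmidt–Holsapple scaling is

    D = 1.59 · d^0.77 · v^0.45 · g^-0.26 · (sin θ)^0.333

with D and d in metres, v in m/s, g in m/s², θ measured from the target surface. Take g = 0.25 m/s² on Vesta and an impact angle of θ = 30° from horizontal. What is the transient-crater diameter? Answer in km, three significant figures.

In SI units: d = 4110 m, v = 6980 m/s.
d^0.77 = 4110^0.77 = 606.3
v^0.45 = 6980^0.45 = 53.67
g^-0.26 = 0.25^-0.26 = 1.434
(sin 30°)^0.333 = 0.5000^0.333 = 0.7939
D = 1.59 × 606.3 × 53.67 × 1.434 × 0.7939 = 58902 m
   = 58.90 km

D ≈ 58.9 km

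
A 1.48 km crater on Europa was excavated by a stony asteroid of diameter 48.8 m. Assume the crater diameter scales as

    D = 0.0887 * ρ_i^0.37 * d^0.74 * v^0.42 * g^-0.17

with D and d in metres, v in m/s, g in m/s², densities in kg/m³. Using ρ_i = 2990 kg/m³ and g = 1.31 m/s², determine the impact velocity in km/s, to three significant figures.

v ≈ 11.6 km/s

Rearranging for v: v = [D / (0.0887 · 2990^0.37 · 48.8^0.74 · 1.31^-0.17)]^(1/0.42).
D = 1480 m.
2990^0.37 = 19.32
48.8^0.74 = 17.76
1.31^-0.17 = 0.9551
Denominator = 0.0887 × 19.32 × 17.76 × 0.9551 = 29.07
D / 29.07 = 1480 / 29.07 = 50.91
v = 50.91^(1/0.42) = 50.91^2.381 = 11585 m/s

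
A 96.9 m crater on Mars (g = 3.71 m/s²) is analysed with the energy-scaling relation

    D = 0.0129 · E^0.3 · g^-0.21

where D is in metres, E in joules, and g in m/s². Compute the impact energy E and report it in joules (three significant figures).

E ≈ 2.08 × 10^13 J

Rearranging: E = [D / (0.0129 · g^-0.21)]^(1/0.3).
g^-0.21 = 3.71^-0.21 = 0.7593
D / (0.0129 × 0.7593) = 96.9 / (9.795 × 10^-3) = 9.893 × 10^3
E = (9.893 × 10^3)^3.3333 = 2.078 × 10^13 J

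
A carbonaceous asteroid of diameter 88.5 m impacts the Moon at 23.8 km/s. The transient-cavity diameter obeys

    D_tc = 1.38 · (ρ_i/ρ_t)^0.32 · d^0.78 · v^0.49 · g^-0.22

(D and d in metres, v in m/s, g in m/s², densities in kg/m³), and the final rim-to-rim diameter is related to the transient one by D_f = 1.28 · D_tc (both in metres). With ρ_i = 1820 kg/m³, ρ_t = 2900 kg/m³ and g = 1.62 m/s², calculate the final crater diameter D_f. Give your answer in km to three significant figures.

D_f ≈ 6.30 km

v = 23800 m/s.
(ρ_i/ρ_t)^0.32 = (1820/2900)^0.32 = 0.8615
d^0.78 = 88.5^0.78 = 33.01
v^0.49 = 23800^0.49 = 139.5
g^-0.22 = 1.62^-0.22 = 0.8993
D_tc = 1.38 × 0.8615 × 33.01 × 139.5 × 0.8993 = 4923 m
D_f = 1.28 × 4923 = 6301 m
     = 6.301 km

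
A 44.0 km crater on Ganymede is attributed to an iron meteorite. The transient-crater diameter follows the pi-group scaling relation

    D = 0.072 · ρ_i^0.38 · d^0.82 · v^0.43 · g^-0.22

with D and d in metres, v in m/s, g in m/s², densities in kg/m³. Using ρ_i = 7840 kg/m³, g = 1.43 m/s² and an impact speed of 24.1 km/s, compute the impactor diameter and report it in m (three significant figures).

d ≈ 989 m

Rearranging for d: d = [D / (0.072 · 7840^0.38 · 24100^0.43 · 1.43^-0.22)]^(1/0.82).
D = 44000 m.
7840^0.38 = 30.19
24100^0.43 = 76.61
1.43^-0.22 = 0.9243
Denominator = 0.072 × 30.19 × 76.61 × 0.9243 = 153.9
D / 153.9 = 44000 / 153.9 = 285.9
d = 285.9^(1/0.82) = 285.9^1.2195 = 989.4 m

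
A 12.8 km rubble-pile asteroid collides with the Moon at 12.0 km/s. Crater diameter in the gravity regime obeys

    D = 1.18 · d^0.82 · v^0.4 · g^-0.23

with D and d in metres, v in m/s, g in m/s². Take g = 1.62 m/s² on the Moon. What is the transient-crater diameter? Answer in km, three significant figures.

In SI units: d = 12800 m, v = 12000 m/s.
d^0.82 = 12800^0.82 = 2333
v^0.4 = 12000^0.4 = 42.82
g^-0.23 = 1.62^-0.23 = 0.8950
D = 1.18 × 2333 × 42.82 × 0.8950 = 1.055 × 10^5 m
   = 105.5 km

D ≈ 106 km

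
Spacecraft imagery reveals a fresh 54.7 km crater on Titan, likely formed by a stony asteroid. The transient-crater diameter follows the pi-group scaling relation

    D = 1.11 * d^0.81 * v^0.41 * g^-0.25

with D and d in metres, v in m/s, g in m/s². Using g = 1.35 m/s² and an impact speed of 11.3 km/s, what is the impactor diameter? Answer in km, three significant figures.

d ≈ 6.05 km

Rearranging for d: d = [D / (1.11 · 11300^0.41 · 1.35^-0.25)]^(1/0.81).
D = 54700 m.
11300^0.41 = 45.89
1.35^-0.25 = 0.9277
Denominator = 1.11 × 45.89 × 0.9277 = 47.26
D / 47.26 = 54700 / 47.26 = 1157
d = 1157^(1/0.81) = 1157^1.2346 = 6053 m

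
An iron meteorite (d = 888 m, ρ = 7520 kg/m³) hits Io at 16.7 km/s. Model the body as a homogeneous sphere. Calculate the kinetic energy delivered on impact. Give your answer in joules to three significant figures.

v = 16700 m/s.
Mass m = (π/6) ρ d³ = (π/6) × 7520 × (888)³ = 2.757 × 10^12 kg
E = ½ m v² = 0.5 × 2.757 × 10^12 × (16700)² = 3.844 × 10^20 J

E ≈ 3.84 × 10^20 J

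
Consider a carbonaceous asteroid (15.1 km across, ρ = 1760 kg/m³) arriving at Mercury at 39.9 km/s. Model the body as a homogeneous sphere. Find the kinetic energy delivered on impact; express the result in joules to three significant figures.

d = 15100 m; v = 39900 m/s.
Mass m = (π/6) ρ d³ = (π/6) × 1760 × (15100)³ = 3.173 × 10^15 kg
E = ½ m v² = 0.5 × 3.173 × 10^15 × (39900)² = 2.526 × 10^24 J

E ≈ 2.53 × 10^24 J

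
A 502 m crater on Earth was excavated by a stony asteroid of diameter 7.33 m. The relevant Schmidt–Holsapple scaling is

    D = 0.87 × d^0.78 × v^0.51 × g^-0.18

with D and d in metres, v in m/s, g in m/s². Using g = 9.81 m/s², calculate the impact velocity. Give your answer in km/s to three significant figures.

Rearranging for v: v = [D / (0.87 · 7.33^0.78 · 9.81^-0.18)]^(1/0.51).
7.33^0.78 = 4.729
9.81^-0.18 = 0.6630
Denominator = 0.87 × 4.729 × 0.6630 = 2.728
D / 2.728 = 502 / 2.728 = 184.0
v = 184.0^(1/0.51) = 184.0^1.9608 = 27597 m/s

v ≈ 27.6 km/s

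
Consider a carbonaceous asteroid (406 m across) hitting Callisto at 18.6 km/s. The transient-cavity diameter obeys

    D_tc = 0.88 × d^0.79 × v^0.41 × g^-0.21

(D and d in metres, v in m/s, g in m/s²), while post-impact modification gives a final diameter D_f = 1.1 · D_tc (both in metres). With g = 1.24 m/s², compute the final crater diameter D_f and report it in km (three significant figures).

D_f ≈ 5.99 km

v = 18600 m/s.
d^0.79 = 406^0.79 = 115.0
v^0.41 = 18600^0.41 = 56.30
g^-0.21 = 1.24^-0.21 = 0.9558
D_tc = 0.88 × 115.0 × 56.30 × 0.9558 = 5446 m
D_f = 1.1 × 5446 = 5991 m
     = 5.991 km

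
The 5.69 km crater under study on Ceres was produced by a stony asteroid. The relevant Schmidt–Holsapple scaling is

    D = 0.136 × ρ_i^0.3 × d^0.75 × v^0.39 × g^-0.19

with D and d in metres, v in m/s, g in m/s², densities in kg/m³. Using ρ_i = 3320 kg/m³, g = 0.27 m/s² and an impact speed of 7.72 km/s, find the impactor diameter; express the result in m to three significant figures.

d ≈ 387 m

Rearranging for d: d = [D / (0.136 · 3320^0.3 · 7720^0.39 · 0.27^-0.19)]^(1/0.75).
D = 5690 m.
3320^0.3 = 11.39
7720^0.39 = 32.82
0.27^-0.19 = 1.282
Denominator = 0.136 × 11.39 × 32.82 × 1.282 = 65.18
D / 65.18 = 5690 / 65.18 = 87.30
d = 87.30^(1/0.75) = 87.30^1.3333 = 387.2 m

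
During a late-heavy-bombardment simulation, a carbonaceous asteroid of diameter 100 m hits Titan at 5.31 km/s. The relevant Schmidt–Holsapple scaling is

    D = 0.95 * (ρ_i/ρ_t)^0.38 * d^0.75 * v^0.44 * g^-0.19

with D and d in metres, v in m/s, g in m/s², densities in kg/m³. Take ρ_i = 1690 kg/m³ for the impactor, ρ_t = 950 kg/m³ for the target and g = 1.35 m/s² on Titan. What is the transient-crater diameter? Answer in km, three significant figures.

D ≈ 1.54 km

In SI units: v = 5310 m/s.
(ρ_i/ρ_t)^0.38 = (1690/950)^0.38 = 1.245
d^0.75 = 100^0.75 = 31.62
v^0.44 = 5310^0.44 = 43.56
g^-0.19 = 1.35^-0.19 = 0.9446
D = 0.95 × 1.245 × 31.62 × 43.56 × 0.9446 = 1539 m
   = 1.539 km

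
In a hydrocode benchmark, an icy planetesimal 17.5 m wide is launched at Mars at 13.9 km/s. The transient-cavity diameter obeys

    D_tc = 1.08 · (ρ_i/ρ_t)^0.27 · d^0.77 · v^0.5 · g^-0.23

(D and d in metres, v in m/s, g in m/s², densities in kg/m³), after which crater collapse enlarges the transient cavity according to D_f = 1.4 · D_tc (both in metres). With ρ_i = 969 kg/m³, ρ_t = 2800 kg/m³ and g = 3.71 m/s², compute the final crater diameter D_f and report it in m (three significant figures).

D_f ≈ 897 m

v = 13900 m/s.
(ρ_i/ρ_t)^0.27 = (969/2800)^0.27 = 0.7509
d^0.77 = 17.5^0.77 = 9.060
v^0.5 = 13900^0.5 = 117.9
g^-0.23 = 3.71^-0.23 = 0.7397
D_tc = 1.08 × 0.7509 × 9.060 × 117.9 × 0.7397 = 640.8 m
D_f = 1.4 × 640.8 = 897.1 m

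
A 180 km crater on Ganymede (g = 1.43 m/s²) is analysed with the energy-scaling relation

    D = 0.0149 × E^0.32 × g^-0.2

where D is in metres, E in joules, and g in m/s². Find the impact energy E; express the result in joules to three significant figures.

E ≈ 1.69 × 10^22 J

Rearranging: E = [D / (0.0149 · g^-0.2)]^(1/0.32).
D = 180000 m.
g^-0.2 = 1.43^-0.2 = 0.9310
D / (0.0149 × 0.9310) = 180000 / (0.01387) = 1.298 × 10^7
E = (1.298 × 10^7)^3.125 = 1.694 × 10^22 J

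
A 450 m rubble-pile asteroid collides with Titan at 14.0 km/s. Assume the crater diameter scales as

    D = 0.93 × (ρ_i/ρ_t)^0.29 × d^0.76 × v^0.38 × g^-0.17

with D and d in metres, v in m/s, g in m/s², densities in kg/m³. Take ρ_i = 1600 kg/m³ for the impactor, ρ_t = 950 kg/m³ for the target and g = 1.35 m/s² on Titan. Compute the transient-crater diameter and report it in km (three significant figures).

In SI units: v = 14000 m/s.
(ρ_i/ρ_t)^0.29 = (1600/950)^0.29 = 1.163
d^0.76 = 450^0.76 = 103.9
v^0.38 = 14000^0.38 = 37.63
g^-0.17 = 1.35^-0.17 = 0.9503
D = 0.93 × 1.163 × 103.9 × 37.63 × 0.9503 = 4019 m
   = 4.019 km

D ≈ 4.02 km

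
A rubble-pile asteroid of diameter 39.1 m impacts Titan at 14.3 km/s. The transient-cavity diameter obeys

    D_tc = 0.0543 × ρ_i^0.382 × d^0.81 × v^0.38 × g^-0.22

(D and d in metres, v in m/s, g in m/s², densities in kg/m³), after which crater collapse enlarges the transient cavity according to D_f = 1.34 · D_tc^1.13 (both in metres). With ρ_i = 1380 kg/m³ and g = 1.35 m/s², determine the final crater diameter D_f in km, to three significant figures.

v = 14300 m/s.
ρ_i^0.382 = 1380^0.382 = 15.83
d^0.81 = 39.1^0.81 = 19.48
v^0.38 = 14300^0.38 = 37.93
g^-0.22 = 1.35^-0.22 = 0.9361
D_tc = 0.0543 × 15.83 × 19.48 × 37.93 × 0.9361 = 594.5 m
D_f = 1.34 × (594.5)^1.13 = 1828 m
     = 1.828 km

D_f ≈ 1.83 km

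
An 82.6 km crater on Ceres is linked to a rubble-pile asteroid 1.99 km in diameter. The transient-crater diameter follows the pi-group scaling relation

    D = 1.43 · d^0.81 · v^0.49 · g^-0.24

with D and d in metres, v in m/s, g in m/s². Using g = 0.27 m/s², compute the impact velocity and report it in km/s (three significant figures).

v ≈ 9.68 km/s

Rearranging for v: v = [D / (1.43 · 1990^0.81 · 0.27^-0.24)]^(1/0.49).
D = 82600 m.
1990^0.81 = 470.0
0.27^-0.24 = 1.369
Denominator = 1.43 × 470.0 × 1.369 = 920.1
D / 920.1 = 82600 / 920.1 = 89.77
v = 89.77^(1/0.49) = 89.77^2.0408 = 9682 m/s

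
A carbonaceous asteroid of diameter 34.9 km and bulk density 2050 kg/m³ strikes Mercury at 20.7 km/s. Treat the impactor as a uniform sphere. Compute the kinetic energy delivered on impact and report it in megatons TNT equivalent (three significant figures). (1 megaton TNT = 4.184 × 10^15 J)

d = 34900 m; v = 20700 m/s.
Mass m = (π/6) ρ d³ = (π/6) × 2050 × (34900)³ = 4.563 × 10^16 kg
E = ½ m v² = 0.5 × 4.563 × 10^16 × (20700)² = 9.776 × 10^24 J
   = 9.776 × 10^24 / 4.184×10^15 = 2.337 × 10^9 Mt

E ≈ 2.34 × 10^9 Mt TNT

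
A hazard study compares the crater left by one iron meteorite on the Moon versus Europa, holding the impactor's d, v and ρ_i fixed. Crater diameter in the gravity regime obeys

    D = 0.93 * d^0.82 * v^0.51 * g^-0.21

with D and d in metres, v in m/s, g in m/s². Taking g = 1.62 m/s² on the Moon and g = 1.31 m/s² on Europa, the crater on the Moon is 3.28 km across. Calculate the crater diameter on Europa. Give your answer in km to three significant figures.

D ≈ 3.43 km

All impactor-dependent factors cancel in the ratio, leaving D_Europa/D_Moon = (g_Europa/g_Moon)^-0.21.
(1.31/1.62)^-0.21 = 0.8086^-0.21 = 1.046
D_Europa = 1.046 × 3.28 km = 3.43 km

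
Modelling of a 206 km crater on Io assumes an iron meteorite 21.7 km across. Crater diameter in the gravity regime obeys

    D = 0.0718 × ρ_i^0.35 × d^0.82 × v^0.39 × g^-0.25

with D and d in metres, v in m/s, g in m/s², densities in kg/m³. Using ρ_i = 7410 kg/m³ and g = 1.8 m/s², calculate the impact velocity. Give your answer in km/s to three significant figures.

Rearranging for v: v = [D / (0.0718 · 7410^0.35 · 21700^0.82 · 1.8^-0.25)]^(1/0.39).
D = 206000 m.
7410^0.35 = 22.62
21700^0.82 = 3597
1.8^-0.25 = 0.8633
Denominator = 0.0718 × 22.62 × 3597 × 0.8633 = 5043
D / 5043 = 206000 / 5043 = 40.85
v = 40.85^(1/0.39) = 40.85^2.5641 = 13529 m/s

v ≈ 13.5 km/s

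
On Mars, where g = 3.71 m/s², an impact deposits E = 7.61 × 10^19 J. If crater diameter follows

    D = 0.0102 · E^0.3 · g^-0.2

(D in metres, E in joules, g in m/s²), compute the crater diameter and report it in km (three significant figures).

E^0.3 = (7.61 × 10^19)^0.3 = 9.213 × 10^5
g^-0.2 = 3.71^-0.2 = 0.7694
D = 0.0102 × 9.213 × 10^5 × 0.7694 = 7230 m
   = 7.230 km

D ≈ 7.23 km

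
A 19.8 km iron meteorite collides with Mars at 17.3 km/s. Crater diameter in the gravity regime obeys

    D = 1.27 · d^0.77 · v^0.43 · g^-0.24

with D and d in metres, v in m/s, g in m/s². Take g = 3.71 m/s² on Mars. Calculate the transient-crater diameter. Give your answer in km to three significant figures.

In SI units: d = 19800 m, v = 17300 m/s.
d^0.77 = 19800^0.77 = 2034
v^0.43 = 17300^0.43 = 66.43
g^-0.24 = 3.71^-0.24 = 0.7300
D = 1.27 × 2034 × 66.43 × 0.7300 = 1.253 × 10^5 m
   = 125.3 km

D ≈ 125 km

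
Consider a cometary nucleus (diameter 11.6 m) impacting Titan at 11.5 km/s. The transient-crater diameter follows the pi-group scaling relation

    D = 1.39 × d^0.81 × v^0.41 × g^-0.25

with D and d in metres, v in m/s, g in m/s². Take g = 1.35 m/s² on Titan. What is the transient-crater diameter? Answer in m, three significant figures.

In SI units: v = 11500 m/s.
d^0.81 = 11.6^0.81 = 7.281
v^0.41 = 11500^0.41 = 46.23
g^-0.25 = 1.35^-0.25 = 0.9277
D = 1.39 × 7.281 × 46.23 × 0.9277 = 434.0 m

D ≈ 434 m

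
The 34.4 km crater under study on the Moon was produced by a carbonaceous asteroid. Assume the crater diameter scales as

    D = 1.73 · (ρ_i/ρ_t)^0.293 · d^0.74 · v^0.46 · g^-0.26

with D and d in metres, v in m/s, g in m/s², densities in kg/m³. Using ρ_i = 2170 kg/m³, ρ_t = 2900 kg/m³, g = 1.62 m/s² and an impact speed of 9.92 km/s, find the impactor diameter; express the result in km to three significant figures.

Rearranging for d: d = [D / (1.73 · (2170/2900)^0.293 · 9920^0.46 · 1.62^-0.26)]^(1/0.74).
D = 34400 m.
(2170/2900)^0.293 = 0.9185
9920^0.46 = 68.93
1.62^-0.26 = 0.8821
Denominator = 1.73 × 0.9185 × 68.93 × 0.8821 = 96.62
D / 96.62 = 34400 / 96.62 = 356.0
d = 356.0^(1/0.74) = 356.0^1.3514 = 2806 m

d ≈ 2.81 km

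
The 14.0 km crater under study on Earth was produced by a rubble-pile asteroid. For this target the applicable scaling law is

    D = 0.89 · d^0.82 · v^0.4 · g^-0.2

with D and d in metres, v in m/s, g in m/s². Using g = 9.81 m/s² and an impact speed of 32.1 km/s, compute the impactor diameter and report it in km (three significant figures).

d ≈ 1.45 km

Rearranging for d: d = [D / (0.89 · 32100^0.4 · 9.81^-0.2)]^(1/0.82).
D = 14000 m.
32100^0.4 = 63.47
9.81^-0.2 = 0.6334
Denominator = 0.89 × 63.47 × 0.6334 = 35.78
D / 35.78 = 14000 / 35.78 = 391.3
d = 391.3^(1/0.82) = 391.3^1.2195 = 1451 m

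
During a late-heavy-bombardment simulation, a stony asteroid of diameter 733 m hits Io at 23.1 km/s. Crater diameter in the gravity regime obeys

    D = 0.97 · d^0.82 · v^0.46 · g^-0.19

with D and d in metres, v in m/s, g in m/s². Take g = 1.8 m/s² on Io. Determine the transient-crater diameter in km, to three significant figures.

In SI units: v = 23100 m/s.
d^0.82 = 733^0.82 = 223.6
v^0.46 = 23100^0.46 = 101.7
g^-0.19 = 1.8^-0.19 = 0.8943
D = 0.97 × 223.6 × 101.7 × 0.8943 = 19726 m
   = 19.73 km

D ≈ 19.7 km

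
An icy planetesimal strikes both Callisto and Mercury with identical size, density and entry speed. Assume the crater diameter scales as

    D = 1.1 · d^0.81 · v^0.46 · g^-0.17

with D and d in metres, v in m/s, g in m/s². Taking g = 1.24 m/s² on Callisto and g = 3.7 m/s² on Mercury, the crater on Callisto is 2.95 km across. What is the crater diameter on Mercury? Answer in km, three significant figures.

D ≈ 2.45 km

All impactor-dependent factors cancel in the ratio, leaving D_Mercury/D_Callisto = (g_Mercury/g_Callisto)^-0.17.
(3.7/1.24)^-0.17 = 2.984^-0.17 = 0.8304
D_Mercury = 0.8304 × 2.95 km = 2.45 km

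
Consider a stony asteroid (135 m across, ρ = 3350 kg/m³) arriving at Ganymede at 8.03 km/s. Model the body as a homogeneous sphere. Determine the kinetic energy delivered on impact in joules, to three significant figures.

E ≈ 1.39 × 10^17 J

v = 8030 m/s.
Mass m = (π/6) ρ d³ = (π/6) × 3350 × (135)³ = 4.316 × 10^9 kg
E = ½ m v² = 0.5 × 4.316 × 10^9 × (8030)² = 1.391 × 10^17 J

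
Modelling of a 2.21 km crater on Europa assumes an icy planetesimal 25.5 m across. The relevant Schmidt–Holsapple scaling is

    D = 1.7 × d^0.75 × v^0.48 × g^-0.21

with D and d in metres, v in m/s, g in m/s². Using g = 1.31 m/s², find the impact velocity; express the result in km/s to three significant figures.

Rearranging for v: v = [D / (1.7 · 25.5^0.75 · 1.31^-0.21)]^(1/0.48).
D = 2210 m.
25.5^0.75 = 11.35
1.31^-0.21 = 0.9449
Denominator = 1.7 × 11.35 × 0.9449 = 18.23
D / 18.23 = 2210 / 18.23 = 121.2
v = 121.2^(1/0.48) = 121.2^2.0833 = 21906 m/s

v ≈ 21.9 km/s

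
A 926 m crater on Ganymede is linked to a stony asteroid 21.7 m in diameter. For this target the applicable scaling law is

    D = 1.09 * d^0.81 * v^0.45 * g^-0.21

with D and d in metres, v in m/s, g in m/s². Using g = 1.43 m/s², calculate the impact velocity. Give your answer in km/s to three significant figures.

Rearranging for v: v = [D / (1.09 · 21.7^0.81 · 1.43^-0.21)]^(1/0.45).
21.7^0.81 = 12.09
1.43^-0.21 = 0.9276
Denominator = 1.09 × 12.09 × 0.9276 = 12.22
D / 12.22 = 926 / 12.22 = 75.78
v = 75.78^(1/0.45) = 75.78^2.2222 = 15023 m/s

v ≈ 15.0 km/s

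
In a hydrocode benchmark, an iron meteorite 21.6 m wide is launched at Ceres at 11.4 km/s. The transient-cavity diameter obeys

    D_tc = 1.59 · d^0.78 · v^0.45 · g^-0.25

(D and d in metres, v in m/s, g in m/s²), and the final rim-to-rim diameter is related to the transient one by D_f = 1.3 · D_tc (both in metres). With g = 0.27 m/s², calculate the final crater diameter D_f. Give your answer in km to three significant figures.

v = 11400 m/s.
d^0.78 = 21.6^0.78 = 10.99
v^0.45 = 11400^0.45 = 66.93
g^-0.25 = 0.27^-0.25 = 1.387
D_tc = 1.59 × 10.99 × 66.93 × 1.387 = 1622 m
D_f = 1.3 × 1622 = 2109 m
     = 2.109 km

D_f ≈ 2.11 km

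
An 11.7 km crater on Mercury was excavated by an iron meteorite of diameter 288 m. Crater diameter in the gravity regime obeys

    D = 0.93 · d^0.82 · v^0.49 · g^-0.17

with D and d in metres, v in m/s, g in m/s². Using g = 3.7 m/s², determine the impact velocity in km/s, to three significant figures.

v ≈ 28.1 km/s

Rearranging for v: v = [D / (0.93 · 288^0.82 · 3.7^-0.17)]^(1/0.49).
D = 11700 m.
288^0.82 = 103.9
3.7^-0.17 = 0.8006
Denominator = 0.93 × 103.9 × 0.8006 = 77.36
D / 77.36 = 11700 / 77.36 = 151.2
v = 151.2^(1/0.49) = 151.2^2.0408 = 28056 m/s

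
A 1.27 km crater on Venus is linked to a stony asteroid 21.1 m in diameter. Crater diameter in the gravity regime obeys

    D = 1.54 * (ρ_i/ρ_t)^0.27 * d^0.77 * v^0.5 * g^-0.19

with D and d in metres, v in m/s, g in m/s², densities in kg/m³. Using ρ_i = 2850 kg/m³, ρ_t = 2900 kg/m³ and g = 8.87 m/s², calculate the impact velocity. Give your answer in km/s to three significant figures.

Rearranging for v: v = [D / (1.54 · (2850/2900)^0.27 · 21.1^0.77 · 8.87^-0.19)]^(1/0.5).
D = 1270 m.
(2850/2900)^0.27 = 0.9953
21.1^0.77 = 10.46
8.87^-0.19 = 0.6605
Denominator = 1.54 × 0.9953 × 10.46 × 0.6605 = 10.59
D / 10.59 = 1270 / 10.59 = 119.9
v = 119.9^(1/0.5) = 119.9^2 = 14376 m/s

v ≈ 14.4 km/s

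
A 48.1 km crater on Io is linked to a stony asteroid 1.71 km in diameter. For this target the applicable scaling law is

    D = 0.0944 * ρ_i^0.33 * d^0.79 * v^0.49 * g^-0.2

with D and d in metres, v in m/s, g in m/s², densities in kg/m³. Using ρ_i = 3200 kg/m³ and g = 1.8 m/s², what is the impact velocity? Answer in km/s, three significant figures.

v ≈ 15.1 km/s

Rearranging for v: v = [D / (0.0944 · 3200^0.33 · 1710^0.79 · 1.8^-0.2)]^(1/0.49).
D = 48100 m.
3200^0.33 = 14.34
1710^0.79 = 358.2
1.8^-0.2 = 0.8891
Denominator = 0.0944 × 14.34 × 358.2 × 0.8891 = 431.1
D / 431.1 = 48100 / 431.1 = 111.6
v = 111.6^(1/0.49) = 111.6^2.0408 = 15096 m/s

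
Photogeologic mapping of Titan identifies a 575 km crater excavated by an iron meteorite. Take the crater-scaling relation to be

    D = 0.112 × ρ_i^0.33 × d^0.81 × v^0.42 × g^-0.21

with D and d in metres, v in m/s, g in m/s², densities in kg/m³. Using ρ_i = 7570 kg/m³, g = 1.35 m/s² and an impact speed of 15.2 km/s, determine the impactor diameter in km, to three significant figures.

d ≈ 37.1 km

Rearranging for d: d = [D / (0.112 · 7570^0.33 · 15200^0.42 · 1.35^-0.21)]^(1/0.81).
D = 575000 m.
7570^0.33 = 19.06
15200^0.42 = 57.07
1.35^-0.21 = 0.9389
Denominator = 0.112 × 19.06 × 57.07 × 0.9389 = 114.4
D / 114.4 = 575000 / 114.4 = 5026
d = 5026^(1/0.81) = 5026^1.2346 = 37113 m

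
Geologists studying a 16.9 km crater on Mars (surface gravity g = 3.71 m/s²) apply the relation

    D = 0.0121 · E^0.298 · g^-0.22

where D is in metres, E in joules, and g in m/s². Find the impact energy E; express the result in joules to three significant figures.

Rearranging: E = [D / (0.0121 · g^-0.22)]^(1/0.298).
D = 16900 m.
g^-0.22 = 3.71^-0.22 = 0.7494
D / (0.0121 × 0.7494) = 16900 / (9.068 × 10^-3) = 1.864 × 10^6
E = (1.864 × 10^6)^3.3557 = 1.101 × 10^21 J

E ≈ 1.10 × 10^21 J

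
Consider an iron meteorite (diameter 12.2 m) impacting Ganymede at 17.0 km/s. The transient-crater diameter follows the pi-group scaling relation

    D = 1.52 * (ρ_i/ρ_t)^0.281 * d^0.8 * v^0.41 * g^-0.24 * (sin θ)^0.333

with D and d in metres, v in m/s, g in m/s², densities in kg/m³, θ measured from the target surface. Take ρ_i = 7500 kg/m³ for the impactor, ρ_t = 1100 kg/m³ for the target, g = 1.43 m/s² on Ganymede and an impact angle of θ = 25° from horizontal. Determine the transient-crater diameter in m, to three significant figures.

In SI units: v = 17000 m/s.
(ρ_i/ρ_t)^0.281 = (7500/1100)^0.281 = 1.715
d^0.8 = 12.2^0.8 = 7.398
v^0.41 = 17000^0.41 = 54.26
g^-0.24 = 1.43^-0.24 = 0.9177
(sin 25°)^0.333 = 0.4226^0.333 = 0.7506
D = 1.52 × 1.715 × 7.398 × 54.26 × 0.9177 × 0.7506 = 720.8 m

D ≈ 721 m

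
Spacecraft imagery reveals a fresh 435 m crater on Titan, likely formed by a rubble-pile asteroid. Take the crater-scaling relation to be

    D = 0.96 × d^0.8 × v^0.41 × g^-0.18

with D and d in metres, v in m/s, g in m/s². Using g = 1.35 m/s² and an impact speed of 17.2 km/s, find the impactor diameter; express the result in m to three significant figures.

d ≈ 15.1 m

Rearranging for d: d = [D / (0.96 · 17200^0.41 · 1.35^-0.18)]^(1/0.8).
17200^0.41 = 54.52
1.35^-0.18 = 0.9474
Denominator = 0.96 × 54.52 × 0.9474 = 49.59
D / 49.59 = 435 / 49.59 = 8.772
d = 8.772^(1/0.8) = 8.772^1.25 = 15.10 m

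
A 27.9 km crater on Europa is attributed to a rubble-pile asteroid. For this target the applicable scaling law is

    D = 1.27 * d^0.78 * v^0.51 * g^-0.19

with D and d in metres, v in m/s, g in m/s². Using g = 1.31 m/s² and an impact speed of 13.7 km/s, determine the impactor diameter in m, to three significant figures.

d ≈ 777 m

Rearranging for d: d = [D / (1.27 · 13700^0.51 · 1.31^-0.19)]^(1/0.78).
D = 27900 m.
13700^0.51 = 128.7
1.31^-0.19 = 0.9500
Denominator = 1.27 × 128.7 × 0.9500 = 155.3
D / 155.3 = 27900 / 155.3 = 179.7
d = 179.7^(1/0.78) = 179.7^1.2821 = 777.2 m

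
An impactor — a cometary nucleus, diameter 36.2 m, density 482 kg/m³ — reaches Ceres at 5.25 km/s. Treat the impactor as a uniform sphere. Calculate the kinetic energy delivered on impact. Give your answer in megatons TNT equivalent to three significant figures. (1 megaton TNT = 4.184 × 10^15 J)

E ≈ 0.0394 Mt TNT

v = 5250 m/s.
Mass m = (π/6) ρ d³ = (π/6) × 482 × (36.2)³ = 1.197 × 10^7 kg
E = ½ m v² = 0.5 × 1.197 × 10^7 × (5250)² = 1.650 × 10^14 J
   = 1.650 × 10^14 / 4.184×10^15 = 0.03944 Mt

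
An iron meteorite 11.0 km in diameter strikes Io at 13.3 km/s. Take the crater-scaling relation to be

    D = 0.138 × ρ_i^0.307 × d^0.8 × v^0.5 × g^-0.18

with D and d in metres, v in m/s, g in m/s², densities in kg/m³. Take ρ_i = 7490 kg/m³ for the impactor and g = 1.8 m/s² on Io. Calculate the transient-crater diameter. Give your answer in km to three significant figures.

In SI units: d = 11000 m, v = 13300 m/s.
ρ_i^0.307 = 7490^0.307 = 15.47
d^0.8 = 11000^0.8 = 1710
v^0.5 = 13300^0.5 = 115.3
g^-0.18 = 1.8^-0.18 = 0.8996
D = 0.138 × 15.47 × 1710 × 115.3 × 0.8996 = 3.787 × 10^5 m
   = 378.7 km

D ≈ 379 km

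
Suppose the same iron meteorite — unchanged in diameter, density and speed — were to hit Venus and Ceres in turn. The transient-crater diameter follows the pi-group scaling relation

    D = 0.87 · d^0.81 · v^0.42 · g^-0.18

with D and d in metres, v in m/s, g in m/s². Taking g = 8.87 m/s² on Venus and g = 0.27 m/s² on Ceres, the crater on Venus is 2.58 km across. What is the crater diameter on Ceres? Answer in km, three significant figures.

D ≈ 4.84 km

All impactor-dependent factors cancel in the ratio, leaving D_Ceres/D_Venus = (g_Ceres/g_Venus)^-0.18.
(0.27/8.87)^-0.18 = 0.03044^-0.18 = 1.875
D_Ceres = 1.875 × 2.58 km = 4.84 km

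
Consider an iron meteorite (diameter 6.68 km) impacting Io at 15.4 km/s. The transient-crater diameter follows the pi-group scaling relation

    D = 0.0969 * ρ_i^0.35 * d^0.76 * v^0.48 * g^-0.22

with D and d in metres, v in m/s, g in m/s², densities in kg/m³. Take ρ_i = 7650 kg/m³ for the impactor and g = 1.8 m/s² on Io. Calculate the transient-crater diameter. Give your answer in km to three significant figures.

D ≈ 161 km

In SI units: d = 6680 m, v = 15400 m/s.
ρ_i^0.35 = 7650^0.35 = 22.87
d^0.76 = 6680^0.76 = 806.9
v^0.48 = 15400^0.48 = 102.3
g^-0.22 = 1.8^-0.22 = 0.8787
D = 0.0969 × 22.87 × 806.9 × 102.3 × 0.8787 = 1.607 × 10^5 m
   = 160.7 km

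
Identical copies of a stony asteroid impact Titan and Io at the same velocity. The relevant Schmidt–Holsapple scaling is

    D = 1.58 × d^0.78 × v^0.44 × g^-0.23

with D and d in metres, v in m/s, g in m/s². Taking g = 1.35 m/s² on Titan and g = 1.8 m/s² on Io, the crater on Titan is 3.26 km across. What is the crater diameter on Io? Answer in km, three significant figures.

All impactor-dependent factors cancel in the ratio, leaving D_Io/D_Titan = (g_Io/g_Titan)^-0.23.
(1.8/1.35)^-0.23 = 1.333^-0.23 = 0.9360
D_Io = 0.9360 × 3.26 km = 3.05 km

D ≈ 3.05 km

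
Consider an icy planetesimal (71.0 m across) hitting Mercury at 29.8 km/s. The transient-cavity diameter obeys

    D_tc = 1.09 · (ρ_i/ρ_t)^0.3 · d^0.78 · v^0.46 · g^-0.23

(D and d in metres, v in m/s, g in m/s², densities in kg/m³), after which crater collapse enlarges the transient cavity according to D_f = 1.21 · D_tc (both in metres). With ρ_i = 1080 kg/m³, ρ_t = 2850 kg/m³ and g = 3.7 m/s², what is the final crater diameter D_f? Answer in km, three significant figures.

D_f ≈ 2.32 km

v = 29800 m/s.
(ρ_i/ρ_t)^0.3 = (1080/2850)^0.3 = 0.7474
d^0.78 = 71^0.78 = 27.80
v^0.46 = 29800^0.46 = 114.3
g^-0.23 = 3.7^-0.23 = 0.7401
D_tc = 1.09 × 0.7474 × 27.80 × 114.3 × 0.7401 = 1916 m
D_f = 1.21 × 1916 = 2318 m
     = 2.318 km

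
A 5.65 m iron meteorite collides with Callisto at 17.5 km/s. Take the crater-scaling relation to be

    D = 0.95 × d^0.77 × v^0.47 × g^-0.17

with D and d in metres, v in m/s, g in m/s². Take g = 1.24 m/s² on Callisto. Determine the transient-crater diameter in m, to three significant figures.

In SI units: v = 17500 m/s.
d^0.77 = 5.65^0.77 = 3.794
v^0.47 = 17500^0.47 = 98.68
g^-0.17 = 1.24^-0.17 = 0.9641
D = 0.95 × 3.794 × 98.68 × 0.9641 = 342.9 m

D ≈ 343 m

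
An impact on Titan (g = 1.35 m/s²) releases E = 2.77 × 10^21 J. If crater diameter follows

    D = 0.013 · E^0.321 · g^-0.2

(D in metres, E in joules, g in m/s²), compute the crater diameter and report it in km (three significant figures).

D ≈ 93.5 km

E^0.321 = (2.77 × 10^21)^0.321 = 7.639 × 10^6
g^-0.2 = 1.35^-0.2 = 0.9417
D = 0.013 × 7.639 × 10^6 × 0.9417 = 93517 m
   = 93.52 km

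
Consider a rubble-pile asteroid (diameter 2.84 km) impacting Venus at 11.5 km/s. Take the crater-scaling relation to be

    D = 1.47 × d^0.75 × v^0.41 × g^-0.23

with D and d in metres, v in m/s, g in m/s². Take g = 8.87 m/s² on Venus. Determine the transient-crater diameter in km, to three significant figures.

In SI units: d = 2840 m, v = 11500 m/s.
d^0.75 = 2840^0.75 = 389.0
v^0.41 = 11500^0.41 = 46.23
g^-0.23 = 8.87^-0.23 = 0.6053
D = 1.47 × 389.0 × 46.23 × 0.6053 = 16002 m
   = 16.00 km

D ≈ 16.0 km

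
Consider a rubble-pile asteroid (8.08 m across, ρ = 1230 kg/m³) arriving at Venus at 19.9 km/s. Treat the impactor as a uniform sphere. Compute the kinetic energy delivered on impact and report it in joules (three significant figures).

v = 19900 m/s.
Mass m = (π/6) ρ d³ = (π/6) × 1230 × (8.08)³ = 3.397 × 10^5 kg
E = ½ m v² = 0.5 × 3.397 × 10^5 × (19900)² = 6.726 × 10^13 J

E ≈ 6.73 × 10^13 J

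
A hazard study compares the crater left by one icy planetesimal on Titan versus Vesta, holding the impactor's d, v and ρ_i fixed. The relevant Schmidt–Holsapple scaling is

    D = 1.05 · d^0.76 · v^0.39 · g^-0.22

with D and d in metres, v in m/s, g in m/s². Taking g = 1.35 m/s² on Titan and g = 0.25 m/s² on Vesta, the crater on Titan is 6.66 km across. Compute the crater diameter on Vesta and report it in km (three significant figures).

All impactor-dependent factors cancel in the ratio, leaving D_Vesta/D_Titan = (g_Vesta/g_Titan)^-0.22.
(0.25/1.35)^-0.22 = 0.1852^-0.22 = 1.449
D_Vesta = 1.449 × 6.66 km = 9.65 km

D ≈ 9.65 km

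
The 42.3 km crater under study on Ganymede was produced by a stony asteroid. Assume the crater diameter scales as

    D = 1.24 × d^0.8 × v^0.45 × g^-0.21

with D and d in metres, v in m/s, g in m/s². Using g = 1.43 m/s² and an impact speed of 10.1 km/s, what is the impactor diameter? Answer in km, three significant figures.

Rearranging for d: d = [D / (1.24 · 10100^0.45 · 1.43^-0.21)]^(1/0.8).
D = 42300 m.
10100^0.45 = 63.38
1.43^-0.21 = 0.9276
Denominator = 1.24 × 63.38 × 0.9276 = 72.90
D / 72.90 = 42300 / 72.90 = 580.2
d = 580.2^(1/0.8) = 580.2^1.25 = 2848 m

d ≈ 2.85 km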